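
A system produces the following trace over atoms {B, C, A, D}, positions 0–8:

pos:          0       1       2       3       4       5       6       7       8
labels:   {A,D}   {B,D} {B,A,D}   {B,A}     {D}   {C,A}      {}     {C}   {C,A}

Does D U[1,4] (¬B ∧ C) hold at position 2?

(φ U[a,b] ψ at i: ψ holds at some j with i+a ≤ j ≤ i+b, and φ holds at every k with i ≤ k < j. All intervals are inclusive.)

Does not hold

Need some j in [3,6] with (¬B ∧ C), and D at every k in [2,j-1].
  j=3: (¬B ∧ C) false.
  j=4: (¬B ∧ C) false.
  j=5: (¬B ∧ C) holds, but D fails at k=3 → not this j.
  j=6: (¬B ∧ C) false.
No j in the window works → until fails.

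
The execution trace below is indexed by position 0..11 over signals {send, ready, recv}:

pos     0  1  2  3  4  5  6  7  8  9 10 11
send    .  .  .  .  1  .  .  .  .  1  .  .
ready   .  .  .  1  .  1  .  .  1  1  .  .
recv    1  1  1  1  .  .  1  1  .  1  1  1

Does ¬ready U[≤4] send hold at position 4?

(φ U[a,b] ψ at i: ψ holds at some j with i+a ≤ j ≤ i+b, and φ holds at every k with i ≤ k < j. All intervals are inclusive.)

Need some j in [4,8] with send, and ¬ready at every k in [4,j-1].
  j=4: send holds; no prefix to check → satisfied.

Holds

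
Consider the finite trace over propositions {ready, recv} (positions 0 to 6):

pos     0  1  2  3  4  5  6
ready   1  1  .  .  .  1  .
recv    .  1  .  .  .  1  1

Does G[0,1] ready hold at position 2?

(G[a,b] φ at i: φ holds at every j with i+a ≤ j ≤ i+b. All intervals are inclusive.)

Check ready at every j in [2,3]:
  j=2: false
  j=3: false
Fails at j=2 → formula fails.

No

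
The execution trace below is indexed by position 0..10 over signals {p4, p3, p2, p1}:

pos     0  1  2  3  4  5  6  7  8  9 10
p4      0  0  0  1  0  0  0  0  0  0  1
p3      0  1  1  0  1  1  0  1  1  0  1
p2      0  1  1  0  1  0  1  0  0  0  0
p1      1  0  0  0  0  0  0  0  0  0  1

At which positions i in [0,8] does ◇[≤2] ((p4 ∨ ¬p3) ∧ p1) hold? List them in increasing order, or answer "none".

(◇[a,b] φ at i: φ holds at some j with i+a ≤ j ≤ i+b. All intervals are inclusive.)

0, 8

Evaluate at each i in [0,8]:
  i=0: ✓ (witness j=0)
  i=1: ✗ (none in [1,3])
  i=2: ✗ (none in [2,4])
  i=3: ✗ (none in [3,5])
  i=4: ✗ (none in [4,6])
  i=5: ✗ (none in [5,7])
  i=6: ✗ (none in [6,8])
  i=7: ✗ (none in [7,9])
  i=8: ✓ (witness j=10)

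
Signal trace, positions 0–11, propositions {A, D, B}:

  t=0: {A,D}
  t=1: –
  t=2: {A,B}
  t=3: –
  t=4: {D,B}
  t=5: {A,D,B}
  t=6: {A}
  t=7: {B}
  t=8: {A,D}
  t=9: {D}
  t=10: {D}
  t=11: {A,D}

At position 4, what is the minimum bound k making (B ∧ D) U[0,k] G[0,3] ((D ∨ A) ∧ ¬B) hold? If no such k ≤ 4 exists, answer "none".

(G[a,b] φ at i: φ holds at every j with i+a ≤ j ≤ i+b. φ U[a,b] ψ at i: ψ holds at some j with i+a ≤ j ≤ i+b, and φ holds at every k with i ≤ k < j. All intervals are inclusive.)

none

Need earliest j ≥ 4 with G[0,3] ((D ∨ A) ∧ ¬B), and (B ∧ D) at every k in [4,j-1].
  j=4: rhs fails.
  j=5: rhs fails.
  j=6: rhs fails.
  j=7: rhs fails.
  j=8: rhs holds but lhs fails at k=6.
No witness within the range → none.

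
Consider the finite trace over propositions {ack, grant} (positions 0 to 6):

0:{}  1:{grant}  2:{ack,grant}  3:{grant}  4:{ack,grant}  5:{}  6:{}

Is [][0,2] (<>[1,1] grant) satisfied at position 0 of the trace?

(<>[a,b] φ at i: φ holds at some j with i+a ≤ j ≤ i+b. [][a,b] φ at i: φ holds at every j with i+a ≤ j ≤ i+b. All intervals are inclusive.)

Check <>[1,1] grant at every j in [0,2]:
  j=0: holds (witness at 1)
  j=1: holds (witness at 2)
  j=2: holds (witness at 3)
All positions satisfy it → formula holds.

Holds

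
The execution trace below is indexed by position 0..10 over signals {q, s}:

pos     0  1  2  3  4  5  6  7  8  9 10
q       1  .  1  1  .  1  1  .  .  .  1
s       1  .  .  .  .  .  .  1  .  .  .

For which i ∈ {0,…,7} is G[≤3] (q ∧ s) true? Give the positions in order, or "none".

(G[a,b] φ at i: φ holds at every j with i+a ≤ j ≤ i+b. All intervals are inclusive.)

Evaluate at each i in [0,7]:
  i=0: ✗ (fails at j=1)
  i=1: ✗ (fails at j=1)
  i=2: ✗ (fails at j=2)
  i=3: ✗ (fails at j=3)
  i=4: ✗ (fails at j=4)
  i=5: ✗ (fails at j=5)
  i=6: ✗ (fails at j=6)
  i=7: ✗ (fails at j=7)

none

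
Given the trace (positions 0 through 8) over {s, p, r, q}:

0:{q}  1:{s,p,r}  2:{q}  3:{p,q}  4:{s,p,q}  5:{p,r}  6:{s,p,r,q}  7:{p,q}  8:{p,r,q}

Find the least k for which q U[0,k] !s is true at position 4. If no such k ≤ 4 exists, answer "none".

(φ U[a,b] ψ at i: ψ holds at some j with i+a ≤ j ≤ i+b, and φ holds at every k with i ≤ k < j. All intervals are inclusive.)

Need earliest j ≥ 4 with !s, and q at every k in [4,j-1].
  j=4: rhs fails.
  j=5: rhs holds; lhs holds on [4,4]. k = 1.

1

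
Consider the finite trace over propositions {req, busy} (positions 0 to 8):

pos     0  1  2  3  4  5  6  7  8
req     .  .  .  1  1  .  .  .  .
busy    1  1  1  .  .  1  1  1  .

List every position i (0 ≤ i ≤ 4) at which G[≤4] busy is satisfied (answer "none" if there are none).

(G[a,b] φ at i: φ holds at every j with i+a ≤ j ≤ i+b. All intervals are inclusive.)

Evaluate at each i in [0,4]:
  i=0: ✗ (fails at j=3)
  i=1: ✗ (fails at j=3)
  i=2: ✗ (fails at j=3)
  i=3: ✗ (fails at j=3)
  i=4: ✗ (fails at j=4)

none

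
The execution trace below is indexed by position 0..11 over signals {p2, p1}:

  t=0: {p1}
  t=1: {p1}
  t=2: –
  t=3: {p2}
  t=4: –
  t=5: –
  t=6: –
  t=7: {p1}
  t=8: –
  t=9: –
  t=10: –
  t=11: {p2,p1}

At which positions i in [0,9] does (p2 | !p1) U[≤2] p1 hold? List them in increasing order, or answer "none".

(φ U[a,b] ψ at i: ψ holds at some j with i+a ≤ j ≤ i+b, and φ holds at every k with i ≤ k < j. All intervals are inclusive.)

Evaluate at each i in [0,9]:
  i=0: ✓ (rhs at j=0)
  i=1: ✓ (rhs at j=1)
  i=2: ✗ (no rhs in [2,4])
  i=3: ✗ (no rhs in [3,5])
  i=4: ✗ (no rhs in [4,6])
  i=5: ✓ (rhs at j=7; lhs holds on [5,6])
  i=6: ✓ (rhs at j=7; lhs holds on [6,6])
  i=7: ✓ (rhs at j=7)
  i=8: ✗ (no rhs in [8,10])
  i=9: ✓ (rhs at j=11; lhs holds on [9,10])

0, 1, 5, 6, 7, 9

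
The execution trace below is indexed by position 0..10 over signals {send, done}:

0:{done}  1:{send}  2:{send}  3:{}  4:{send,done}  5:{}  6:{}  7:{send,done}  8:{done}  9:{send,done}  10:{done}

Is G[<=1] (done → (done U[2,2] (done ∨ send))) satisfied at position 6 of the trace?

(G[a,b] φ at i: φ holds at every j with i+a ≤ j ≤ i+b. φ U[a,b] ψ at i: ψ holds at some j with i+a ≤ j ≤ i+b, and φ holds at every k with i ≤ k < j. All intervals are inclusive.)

True

Check (done → (done U[2,2] (done ∨ send))) at every j in [6,7]:
  j=6: antecedent false → ✓
  j=7: antecedent true; consequent holds → ✓
All positions satisfy it → formula holds.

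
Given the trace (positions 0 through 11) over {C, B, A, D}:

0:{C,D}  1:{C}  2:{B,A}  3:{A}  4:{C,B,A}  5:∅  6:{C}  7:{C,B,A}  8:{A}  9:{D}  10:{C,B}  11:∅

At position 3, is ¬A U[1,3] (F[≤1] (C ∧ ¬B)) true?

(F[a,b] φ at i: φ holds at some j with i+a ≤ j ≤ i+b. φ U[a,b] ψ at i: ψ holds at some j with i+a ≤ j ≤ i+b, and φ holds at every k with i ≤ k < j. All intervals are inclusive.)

Need some j in [4,6] with F[≤1] (C ∧ ¬B), and ¬A at every k in [3,j-1].
  j=4: F[≤1] (C ∧ ¬B) — fails (none in [4,5]).
  j=5: F[≤1] (C ∧ ¬B) holds, but ¬A fails at k=3 → not this j.
  j=6: F[≤1] (C ∧ ¬B) holds, but ¬A fails at k=3 → not this j.
No j in the window works → until fails.

False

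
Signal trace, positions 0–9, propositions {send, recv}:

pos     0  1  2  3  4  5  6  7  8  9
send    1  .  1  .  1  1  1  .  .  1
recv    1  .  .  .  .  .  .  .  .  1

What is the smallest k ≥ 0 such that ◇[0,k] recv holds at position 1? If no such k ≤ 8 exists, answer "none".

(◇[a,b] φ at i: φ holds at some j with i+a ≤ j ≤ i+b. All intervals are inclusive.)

8

Scan j = 1,2,… for recv:
  j=1: fails
  j=2: fails
  j=3: fails
  j=4: fails
  j=5: fails
  j=6: fails
  j=7: fails
  j=8: fails
  j=9: holds
First hit at j=9, so smallest k = 9-1 = 8.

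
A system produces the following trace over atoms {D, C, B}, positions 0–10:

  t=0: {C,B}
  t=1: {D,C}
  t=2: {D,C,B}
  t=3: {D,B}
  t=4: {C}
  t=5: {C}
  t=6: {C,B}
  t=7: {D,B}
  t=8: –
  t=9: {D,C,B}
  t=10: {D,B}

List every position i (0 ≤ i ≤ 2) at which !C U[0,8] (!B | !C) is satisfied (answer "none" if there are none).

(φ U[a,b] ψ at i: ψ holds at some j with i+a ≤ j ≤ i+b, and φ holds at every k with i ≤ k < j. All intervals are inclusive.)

Evaluate at each i in [0,2]:
  i=0: ✗ (lhs fails at k=0 before rhs at j=1)
  i=1: ✓ (rhs at j=1)
  i=2: ✗ (lhs fails at k=2 before rhs at j=3)

1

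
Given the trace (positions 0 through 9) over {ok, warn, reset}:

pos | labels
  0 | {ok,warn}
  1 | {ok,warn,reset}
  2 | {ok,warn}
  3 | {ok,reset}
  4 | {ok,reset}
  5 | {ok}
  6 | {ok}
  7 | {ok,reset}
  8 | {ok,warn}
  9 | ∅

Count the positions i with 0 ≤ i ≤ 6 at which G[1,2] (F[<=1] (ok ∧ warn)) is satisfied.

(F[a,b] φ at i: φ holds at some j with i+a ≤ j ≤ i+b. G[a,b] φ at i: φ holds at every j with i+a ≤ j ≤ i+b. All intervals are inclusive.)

Evaluate at each i in [0,6]:
  i=0: ✓ (all of [1,2])
  i=1: ✗ (fails at j=3)
  i=2: ✗ (fails at j=3)
  i=3: ✗ (fails at j=4)
  i=4: ✗ (fails at j=5)
  i=5: ✗ (fails at j=6)
  i=6: ✓ (all of [7,8])
Positions where it holds: {0, 6} → 2.

2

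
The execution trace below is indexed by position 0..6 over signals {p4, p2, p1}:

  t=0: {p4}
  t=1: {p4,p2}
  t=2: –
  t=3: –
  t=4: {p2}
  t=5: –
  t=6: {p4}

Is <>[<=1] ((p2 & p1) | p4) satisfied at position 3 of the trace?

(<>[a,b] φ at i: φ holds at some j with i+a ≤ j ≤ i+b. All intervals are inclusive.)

Check ((p2 & p1) | p4) at each j in [3,4]:
  j=3: false
  j=4: false
No position in the window satisfies it → formula fails.

False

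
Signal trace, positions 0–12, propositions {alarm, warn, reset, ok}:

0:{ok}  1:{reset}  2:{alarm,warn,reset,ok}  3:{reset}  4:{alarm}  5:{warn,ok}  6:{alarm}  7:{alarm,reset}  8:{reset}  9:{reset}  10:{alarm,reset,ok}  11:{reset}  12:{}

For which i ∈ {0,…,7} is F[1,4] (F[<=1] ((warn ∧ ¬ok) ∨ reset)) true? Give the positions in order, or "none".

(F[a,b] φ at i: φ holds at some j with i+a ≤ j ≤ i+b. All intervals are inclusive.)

Evaluate at each i in [0,7]:
  i=0: ✓ (witness j=1)
  i=1: ✓ (witness j=2)
  i=2: ✓ (witness j=3)
  i=3: ✓ (witness j=6)
  i=4: ✓ (witness j=6)
  i=5: ✓ (witness j=6)
  i=6: ✓ (witness j=7)
  i=7: ✓ (witness j=8)

0, 1, 2, 3, 4, 5, 6, 7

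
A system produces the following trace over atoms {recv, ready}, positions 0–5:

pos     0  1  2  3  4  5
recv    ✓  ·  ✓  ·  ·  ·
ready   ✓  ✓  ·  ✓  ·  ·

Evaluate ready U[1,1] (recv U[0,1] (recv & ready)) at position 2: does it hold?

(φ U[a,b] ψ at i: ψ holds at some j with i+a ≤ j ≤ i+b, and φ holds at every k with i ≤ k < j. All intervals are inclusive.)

Need some j in [3,3] with (recv U[0,1] (recv & ready)), and ready at every k in [2,j-1].
  j=3: (recv U[0,1] (recv & ready)) — fails.
No j in the window works → until fails.

False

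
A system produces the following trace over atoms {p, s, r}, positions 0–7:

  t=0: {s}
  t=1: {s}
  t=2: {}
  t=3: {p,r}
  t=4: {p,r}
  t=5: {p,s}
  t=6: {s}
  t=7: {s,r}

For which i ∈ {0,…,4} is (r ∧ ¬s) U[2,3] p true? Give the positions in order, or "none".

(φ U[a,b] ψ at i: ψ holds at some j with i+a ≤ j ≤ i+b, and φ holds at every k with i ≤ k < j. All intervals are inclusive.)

3

Evaluate at each i in [0,4]:
  i=0: ✗ (lhs fails at k=0 before rhs at j=3)
  i=1: ✗ (lhs fails at k=1 before rhs at j=3)
  i=2: ✗ (lhs fails at k=2 before rhs at j=4)
  i=3: ✓ (rhs at j=5; lhs holds on [3,4])
  i=4: ✗ (no rhs in [6,7])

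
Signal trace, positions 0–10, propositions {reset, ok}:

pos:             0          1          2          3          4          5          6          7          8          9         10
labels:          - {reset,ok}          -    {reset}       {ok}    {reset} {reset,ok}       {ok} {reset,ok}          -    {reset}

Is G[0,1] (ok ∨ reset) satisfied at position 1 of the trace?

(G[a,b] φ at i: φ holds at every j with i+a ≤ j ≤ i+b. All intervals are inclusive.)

Does not hold

Check (ok ∨ reset) at every j in [1,2]:
  j=1: true
  j=2: false
Fails at j=2 → formula fails.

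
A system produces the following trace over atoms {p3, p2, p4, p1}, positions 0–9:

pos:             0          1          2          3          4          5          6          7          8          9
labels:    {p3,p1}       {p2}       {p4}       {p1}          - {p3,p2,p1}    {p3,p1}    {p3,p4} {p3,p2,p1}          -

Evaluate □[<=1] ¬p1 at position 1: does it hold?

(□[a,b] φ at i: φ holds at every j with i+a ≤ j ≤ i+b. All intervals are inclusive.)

Check ¬p1 at every j in [1,2]:
  j=1: true
  j=2: true
All positions satisfy it → formula holds.

True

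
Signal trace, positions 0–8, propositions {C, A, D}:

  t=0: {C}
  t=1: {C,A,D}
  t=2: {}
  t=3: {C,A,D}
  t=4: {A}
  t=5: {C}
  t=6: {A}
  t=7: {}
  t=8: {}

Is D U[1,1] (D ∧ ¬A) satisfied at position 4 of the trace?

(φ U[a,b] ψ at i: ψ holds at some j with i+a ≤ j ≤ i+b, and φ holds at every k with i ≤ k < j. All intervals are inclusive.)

Does not hold

Need some j in [5,5] with (D ∧ ¬A), and D at every k in [4,j-1].
  j=5: (D ∧ ¬A) false.
No j in the window works → until fails.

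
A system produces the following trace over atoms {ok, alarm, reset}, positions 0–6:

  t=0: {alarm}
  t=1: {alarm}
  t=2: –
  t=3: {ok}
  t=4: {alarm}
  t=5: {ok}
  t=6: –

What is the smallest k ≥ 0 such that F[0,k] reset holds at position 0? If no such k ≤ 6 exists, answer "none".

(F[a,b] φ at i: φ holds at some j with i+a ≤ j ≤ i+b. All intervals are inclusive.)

Scan j = 0,1,… for reset:
  j=0: fails
  j=1: fails
  j=2: fails
  j=3: fails
  j=4: fails
  j=5: fails
  j=6: fails
No j in [0,6] satisfies it → none.

none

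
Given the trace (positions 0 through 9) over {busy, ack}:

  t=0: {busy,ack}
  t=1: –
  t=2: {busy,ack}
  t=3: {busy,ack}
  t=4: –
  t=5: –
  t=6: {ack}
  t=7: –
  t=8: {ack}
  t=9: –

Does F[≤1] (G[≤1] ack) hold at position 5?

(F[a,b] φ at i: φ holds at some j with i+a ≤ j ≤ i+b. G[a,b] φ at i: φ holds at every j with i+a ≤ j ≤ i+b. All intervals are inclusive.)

No

Check G[≤1] ack at each j in [5,6]:
  j=5: fails at 5
  j=6: fails at 7
No position in the window satisfies it → formula fails.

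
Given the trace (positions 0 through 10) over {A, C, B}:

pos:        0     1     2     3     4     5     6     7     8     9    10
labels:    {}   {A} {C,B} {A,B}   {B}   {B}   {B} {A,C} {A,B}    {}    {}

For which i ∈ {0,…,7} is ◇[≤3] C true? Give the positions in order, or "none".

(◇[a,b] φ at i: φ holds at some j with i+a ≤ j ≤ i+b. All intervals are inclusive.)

Evaluate at each i in [0,7]:
  i=0: ✓ (witness j=2)
  i=1: ✓ (witness j=2)
  i=2: ✓ (witness j=2)
  i=3: ✗ (none in [3,6])
  i=4: ✓ (witness j=7)
  i=5: ✓ (witness j=7)
  i=6: ✓ (witness j=7)
  i=7: ✓ (witness j=7)

0, 1, 2, 4, 5, 6, 7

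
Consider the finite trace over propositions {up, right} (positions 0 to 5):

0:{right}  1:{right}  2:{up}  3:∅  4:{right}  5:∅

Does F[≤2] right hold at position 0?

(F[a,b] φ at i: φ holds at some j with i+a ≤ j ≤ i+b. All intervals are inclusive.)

Holds

Check right at each j in [0,2]:
  j=0: true
  j=1: true
  j=2: false
Found at j=0 → formula holds.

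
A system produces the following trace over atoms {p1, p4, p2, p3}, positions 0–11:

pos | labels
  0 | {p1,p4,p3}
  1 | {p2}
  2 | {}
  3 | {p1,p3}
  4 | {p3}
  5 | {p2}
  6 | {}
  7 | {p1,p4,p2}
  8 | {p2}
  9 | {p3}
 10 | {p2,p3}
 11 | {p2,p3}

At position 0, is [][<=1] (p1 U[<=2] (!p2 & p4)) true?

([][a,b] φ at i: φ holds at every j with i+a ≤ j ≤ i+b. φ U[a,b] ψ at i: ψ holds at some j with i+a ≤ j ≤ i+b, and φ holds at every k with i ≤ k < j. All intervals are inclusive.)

Does not hold

Check (p1 U[<=2] (!p2 & p4)) at every j in [0,1]:
  j=0: holds
  j=1: fails
Fails at j=1 → formula fails.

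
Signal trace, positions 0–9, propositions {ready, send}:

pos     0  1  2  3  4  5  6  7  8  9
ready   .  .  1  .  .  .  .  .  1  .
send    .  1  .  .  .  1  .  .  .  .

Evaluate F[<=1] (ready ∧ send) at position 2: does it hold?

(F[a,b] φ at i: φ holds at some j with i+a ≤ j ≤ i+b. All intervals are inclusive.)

Does not hold

Check (ready ∧ send) at each j in [2,3]:
  j=2: false
  j=3: false
No position in the window satisfies it → formula fails.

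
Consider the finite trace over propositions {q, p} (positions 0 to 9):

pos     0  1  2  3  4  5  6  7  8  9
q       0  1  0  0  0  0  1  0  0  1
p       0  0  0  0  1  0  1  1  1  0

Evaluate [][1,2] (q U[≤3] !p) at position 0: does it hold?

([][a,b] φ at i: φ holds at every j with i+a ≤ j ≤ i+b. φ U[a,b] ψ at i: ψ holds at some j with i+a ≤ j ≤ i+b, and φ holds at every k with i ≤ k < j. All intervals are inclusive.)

Check (q U[≤3] !p) at every j in [1,2]:
  j=1: holds
  j=2: holds
All positions satisfy it → formula holds.

Yes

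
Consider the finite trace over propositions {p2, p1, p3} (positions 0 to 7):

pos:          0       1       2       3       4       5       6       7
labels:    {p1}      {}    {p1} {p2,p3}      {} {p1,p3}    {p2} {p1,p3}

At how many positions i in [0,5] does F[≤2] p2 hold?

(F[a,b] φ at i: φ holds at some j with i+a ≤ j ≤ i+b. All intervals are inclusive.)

5

Evaluate at each i in [0,5]:
  i=0: ✗ (none in [0,2])
  i=1: ✓ (witness j=3)
  i=2: ✓ (witness j=3)
  i=3: ✓ (witness j=3)
  i=4: ✓ (witness j=6)
  i=5: ✓ (witness j=6)
Positions where it holds: {1, 2, 3, 4, 5} → 5.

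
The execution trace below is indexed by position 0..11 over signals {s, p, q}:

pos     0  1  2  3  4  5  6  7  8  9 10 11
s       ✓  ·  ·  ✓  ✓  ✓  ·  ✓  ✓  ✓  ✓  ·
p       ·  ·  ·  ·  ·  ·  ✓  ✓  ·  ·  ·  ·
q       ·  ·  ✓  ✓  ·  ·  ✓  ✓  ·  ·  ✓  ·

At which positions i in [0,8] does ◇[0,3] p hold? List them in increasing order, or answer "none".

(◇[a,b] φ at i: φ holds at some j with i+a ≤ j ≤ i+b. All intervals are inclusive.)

Evaluate at each i in [0,8]:
  i=0: ✗ (none in [0,3])
  i=1: ✗ (none in [1,4])
  i=2: ✗ (none in [2,5])
  i=3: ✓ (witness j=6)
  i=4: ✓ (witness j=6)
  i=5: ✓ (witness j=6)
  i=6: ✓ (witness j=6)
  i=7: ✓ (witness j=7)
  i=8: ✗ (none in [8,11])

3, 4, 5, 6, 7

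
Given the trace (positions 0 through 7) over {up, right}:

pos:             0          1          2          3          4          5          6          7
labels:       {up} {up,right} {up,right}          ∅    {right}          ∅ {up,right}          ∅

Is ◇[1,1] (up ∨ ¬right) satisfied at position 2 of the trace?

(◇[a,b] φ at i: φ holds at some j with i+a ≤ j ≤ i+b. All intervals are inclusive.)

Check (up ∨ ¬right) at each j in [3,3]:
  j=3: true
Found at j=3 → formula holds.

Yes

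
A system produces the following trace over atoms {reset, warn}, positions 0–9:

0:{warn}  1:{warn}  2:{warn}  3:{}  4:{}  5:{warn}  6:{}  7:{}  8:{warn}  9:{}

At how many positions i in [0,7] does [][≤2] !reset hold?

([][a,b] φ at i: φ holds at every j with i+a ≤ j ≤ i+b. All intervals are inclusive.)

Evaluate at each i in [0,7]:
  i=0: ✓ (all of [0,2])
  i=1: ✓ (all of [1,3])
  i=2: ✓ (all of [2,4])
  i=3: ✓ (all of [3,5])
  i=4: ✓ (all of [4,6])
  i=5: ✓ (all of [5,7])
  i=6: ✓ (all of [6,8])
  i=7: ✓ (all of [7,9])
Positions where it holds: {0, 1, 2, 3, 4, 5, 6, 7} → 8.

8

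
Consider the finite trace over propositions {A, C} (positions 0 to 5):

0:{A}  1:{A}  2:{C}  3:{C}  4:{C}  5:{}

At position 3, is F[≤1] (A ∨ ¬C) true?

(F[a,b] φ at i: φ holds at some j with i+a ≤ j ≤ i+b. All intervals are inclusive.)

False

Check (A ∨ ¬C) at each j in [3,4]:
  j=3: false
  j=4: false
No position in the window satisfies it → formula fails.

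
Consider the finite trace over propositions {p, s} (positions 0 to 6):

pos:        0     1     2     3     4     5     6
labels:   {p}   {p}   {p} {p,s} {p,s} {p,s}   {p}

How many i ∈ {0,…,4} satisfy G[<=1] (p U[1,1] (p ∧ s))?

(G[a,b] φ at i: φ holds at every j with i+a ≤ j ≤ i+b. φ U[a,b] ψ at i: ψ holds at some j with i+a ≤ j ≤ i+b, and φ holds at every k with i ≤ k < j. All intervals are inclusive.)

2

Evaluate at each i in [0,4]:
  i=0: ✗ (fails at j=0)
  i=1: ✗ (fails at j=1)
  i=2: ✓ (all of [2,3])
  i=3: ✓ (all of [3,4])
  i=4: ✗ (fails at j=5)
Positions where it holds: {2, 3} → 2.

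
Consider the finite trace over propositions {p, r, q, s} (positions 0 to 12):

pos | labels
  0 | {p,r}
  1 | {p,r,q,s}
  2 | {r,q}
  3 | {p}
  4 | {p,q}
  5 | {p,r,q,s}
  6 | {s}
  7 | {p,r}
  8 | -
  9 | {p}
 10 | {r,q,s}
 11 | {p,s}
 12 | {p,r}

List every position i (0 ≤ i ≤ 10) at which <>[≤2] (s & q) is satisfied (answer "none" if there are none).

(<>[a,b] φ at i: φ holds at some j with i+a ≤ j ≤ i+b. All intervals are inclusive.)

Evaluate at each i in [0,10]:
  i=0: ✓ (witness j=1)
  i=1: ✓ (witness j=1)
  i=2: ✗ (none in [2,4])
  i=3: ✓ (witness j=5)
  i=4: ✓ (witness j=5)
  i=5: ✓ (witness j=5)
  i=6: ✗ (none in [6,8])
  i=7: ✗ (none in [7,9])
  i=8: ✓ (witness j=10)
  i=9: ✓ (witness j=10)
  i=10: ✓ (witness j=10)

0, 1, 3, 4, 5, 8, 9, 10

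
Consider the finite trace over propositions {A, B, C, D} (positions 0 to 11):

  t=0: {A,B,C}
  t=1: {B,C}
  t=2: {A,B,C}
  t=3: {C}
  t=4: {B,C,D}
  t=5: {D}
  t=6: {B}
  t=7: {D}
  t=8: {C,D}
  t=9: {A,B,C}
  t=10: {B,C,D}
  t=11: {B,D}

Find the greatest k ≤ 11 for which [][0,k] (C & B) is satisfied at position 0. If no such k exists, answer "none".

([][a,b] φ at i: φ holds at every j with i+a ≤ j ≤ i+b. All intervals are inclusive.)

2

(C & B) must hold from j=0 onward; find where it first fails.
  j=0: holds
  j=1: holds
  j=2: holds
  j=3: fails
Holds on [0,2], so largest k = 2.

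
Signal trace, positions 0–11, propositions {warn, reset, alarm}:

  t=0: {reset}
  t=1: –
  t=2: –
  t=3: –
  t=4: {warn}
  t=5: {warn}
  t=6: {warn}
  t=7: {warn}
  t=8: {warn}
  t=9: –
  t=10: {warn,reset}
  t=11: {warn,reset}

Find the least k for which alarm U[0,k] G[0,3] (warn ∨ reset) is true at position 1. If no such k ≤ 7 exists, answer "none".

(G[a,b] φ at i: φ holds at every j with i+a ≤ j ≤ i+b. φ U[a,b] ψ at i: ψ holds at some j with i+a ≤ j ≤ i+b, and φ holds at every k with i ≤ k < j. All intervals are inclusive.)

Need earliest j ≥ 1 with G[0,3] (warn ∨ reset), and alarm at every k in [1,j-1].
  j=1: rhs fails.
  j=2: rhs fails.
  j=3: rhs fails.
  j=4: rhs holds but lhs fails at k=1.
  j=5: rhs holds but lhs fails at k=1.
  j=6: rhs fails.
  j=7: rhs fails.
  j=8: rhs fails.
No witness within the range → none.

none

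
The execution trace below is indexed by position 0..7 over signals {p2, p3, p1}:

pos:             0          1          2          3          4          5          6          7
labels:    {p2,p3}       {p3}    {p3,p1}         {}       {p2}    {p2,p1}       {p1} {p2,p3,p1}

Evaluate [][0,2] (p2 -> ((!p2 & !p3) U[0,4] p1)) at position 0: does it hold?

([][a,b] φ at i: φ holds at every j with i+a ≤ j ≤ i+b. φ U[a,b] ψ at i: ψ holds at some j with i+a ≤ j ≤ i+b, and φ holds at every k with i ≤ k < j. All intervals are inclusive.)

Check (p2 -> ((!p2 & !p3) U[0,4] p1)) at every j in [0,2]:
  j=0: antecedent true; consequent fails → ✗
  j=1: antecedent false → ✓
  j=2: antecedent false → ✓
Fails at j=0 → formula fails.

False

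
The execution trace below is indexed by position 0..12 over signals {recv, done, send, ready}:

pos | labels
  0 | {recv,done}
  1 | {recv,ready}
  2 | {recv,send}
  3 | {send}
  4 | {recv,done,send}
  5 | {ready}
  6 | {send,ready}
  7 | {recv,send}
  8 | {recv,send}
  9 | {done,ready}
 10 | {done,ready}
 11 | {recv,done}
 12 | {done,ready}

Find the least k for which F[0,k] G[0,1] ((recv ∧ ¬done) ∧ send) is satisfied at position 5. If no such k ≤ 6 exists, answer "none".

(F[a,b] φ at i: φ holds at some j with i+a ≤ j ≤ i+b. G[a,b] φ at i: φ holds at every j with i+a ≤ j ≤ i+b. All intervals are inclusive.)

2

Scan j = 5,6,… for G[0,1] ((recv ∧ ¬done) ∧ send):
  j=5: fails
  j=6: fails
  j=7: holds
First hit at j=7, so smallest k = 7-5 = 2.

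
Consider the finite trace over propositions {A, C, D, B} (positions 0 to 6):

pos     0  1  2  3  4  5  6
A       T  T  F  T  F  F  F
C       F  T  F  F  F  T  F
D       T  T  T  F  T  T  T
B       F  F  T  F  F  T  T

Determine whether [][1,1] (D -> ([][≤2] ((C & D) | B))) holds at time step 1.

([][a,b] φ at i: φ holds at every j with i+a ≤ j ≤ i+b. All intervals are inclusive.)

Does not hold

Check (D -> ([][≤2] ((C & D) | B))) at every j in [2,2]:
  j=2: antecedent true; consequent fails at 3 → ✗
Fails at j=2 → formula fails.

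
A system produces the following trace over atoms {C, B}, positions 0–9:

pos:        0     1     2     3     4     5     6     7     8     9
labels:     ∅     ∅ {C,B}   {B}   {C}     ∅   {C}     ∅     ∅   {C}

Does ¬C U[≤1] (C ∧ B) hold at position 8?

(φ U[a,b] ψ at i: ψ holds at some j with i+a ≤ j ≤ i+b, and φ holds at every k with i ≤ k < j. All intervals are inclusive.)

Does not hold

Need some j in [8,9] with (C ∧ B), and ¬C at every k in [8,j-1].
  j=8: (C ∧ B) false.
  j=9: (C ∧ B) false.
No j in the window works → until fails.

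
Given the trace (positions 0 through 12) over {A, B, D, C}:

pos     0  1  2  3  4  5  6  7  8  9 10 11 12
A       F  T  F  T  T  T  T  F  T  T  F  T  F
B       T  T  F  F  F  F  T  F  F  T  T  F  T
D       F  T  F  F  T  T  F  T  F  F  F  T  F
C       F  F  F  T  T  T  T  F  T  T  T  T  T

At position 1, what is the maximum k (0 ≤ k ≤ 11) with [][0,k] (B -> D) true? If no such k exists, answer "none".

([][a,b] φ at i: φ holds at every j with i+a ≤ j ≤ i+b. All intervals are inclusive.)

(B -> D) must hold from j=1 onward; find where it first fails.
  j=1: holds
  j=2: holds
  j=3: holds
  j=4: holds
  j=5: holds
  j=6: fails
Holds on [1,5], so largest k = 4.

4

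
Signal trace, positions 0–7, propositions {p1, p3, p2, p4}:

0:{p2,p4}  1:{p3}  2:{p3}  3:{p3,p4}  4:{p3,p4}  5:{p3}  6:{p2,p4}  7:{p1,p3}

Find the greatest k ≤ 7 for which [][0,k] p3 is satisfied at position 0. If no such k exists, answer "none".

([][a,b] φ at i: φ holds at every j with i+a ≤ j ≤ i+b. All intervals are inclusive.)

none

p3 must hold from j=0 onward; find where it first fails.
  j=0: fails → no k works.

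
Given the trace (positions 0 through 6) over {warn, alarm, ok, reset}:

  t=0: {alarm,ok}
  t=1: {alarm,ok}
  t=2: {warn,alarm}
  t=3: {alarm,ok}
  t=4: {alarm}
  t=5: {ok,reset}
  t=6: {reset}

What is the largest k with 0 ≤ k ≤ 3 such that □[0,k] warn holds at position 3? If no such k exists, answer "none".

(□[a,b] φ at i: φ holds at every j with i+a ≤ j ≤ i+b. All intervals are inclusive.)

none

warn must hold from j=3 onward; find where it first fails.
  j=3: fails → no k works.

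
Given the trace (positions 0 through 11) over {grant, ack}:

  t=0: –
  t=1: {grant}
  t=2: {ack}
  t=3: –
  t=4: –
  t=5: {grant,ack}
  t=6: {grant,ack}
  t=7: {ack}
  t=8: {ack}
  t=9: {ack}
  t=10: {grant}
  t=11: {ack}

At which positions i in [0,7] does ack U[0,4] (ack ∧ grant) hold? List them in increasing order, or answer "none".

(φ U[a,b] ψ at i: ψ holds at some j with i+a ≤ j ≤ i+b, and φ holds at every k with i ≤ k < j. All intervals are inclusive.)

Evaluate at each i in [0,7]:
  i=0: ✗ (no rhs in [0,4])
  i=1: ✗ (lhs fails at k=1 before rhs at j=5)
  i=2: ✗ (lhs fails at k=3 before rhs at j=5)
  i=3: ✗ (lhs fails at k=3 before rhs at j=5)
  i=4: ✗ (lhs fails at k=4 before rhs at j=5)
  i=5: ✓ (rhs at j=5)
  i=6: ✓ (rhs at j=6)
  i=7: ✗ (no rhs in [7,11])

5, 6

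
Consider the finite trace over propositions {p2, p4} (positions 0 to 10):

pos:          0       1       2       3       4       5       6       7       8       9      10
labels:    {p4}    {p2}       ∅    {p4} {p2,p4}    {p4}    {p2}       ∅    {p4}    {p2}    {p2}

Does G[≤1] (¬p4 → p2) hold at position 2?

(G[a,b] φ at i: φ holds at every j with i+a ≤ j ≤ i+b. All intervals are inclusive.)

Check (¬p4 → p2) at every j in [2,3]:
  j=2: antecedent true; consequent false → ✗
  j=3: antecedent false → ✓
Fails at j=2 → formula fails.

Does not hold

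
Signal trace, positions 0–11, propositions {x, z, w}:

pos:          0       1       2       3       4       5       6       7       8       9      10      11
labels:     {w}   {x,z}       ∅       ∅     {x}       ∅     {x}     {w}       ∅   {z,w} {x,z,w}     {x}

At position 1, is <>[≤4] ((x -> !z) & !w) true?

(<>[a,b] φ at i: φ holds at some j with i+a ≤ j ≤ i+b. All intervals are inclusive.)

Check ((x -> !z) & !w) at each j in [1,5]:
  j=1: false
  j=2: true
  j=3: true
  j=4: true
  j=5: true
Found at j=2 → formula holds.

Holds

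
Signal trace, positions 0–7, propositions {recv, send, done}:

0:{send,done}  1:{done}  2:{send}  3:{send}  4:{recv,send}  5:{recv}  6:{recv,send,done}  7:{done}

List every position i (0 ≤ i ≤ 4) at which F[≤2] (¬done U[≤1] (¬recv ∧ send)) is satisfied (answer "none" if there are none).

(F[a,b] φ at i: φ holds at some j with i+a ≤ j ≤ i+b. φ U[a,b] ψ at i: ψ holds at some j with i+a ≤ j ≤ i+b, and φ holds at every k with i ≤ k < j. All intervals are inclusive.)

0, 1, 2, 3

Evaluate at each i in [0,4]:
  i=0: ✓ (witness j=0)
  i=1: ✓ (witness j=2)
  i=2: ✓ (witness j=2)
  i=3: ✓ (witness j=3)
  i=4: ✗ (none in [4,6])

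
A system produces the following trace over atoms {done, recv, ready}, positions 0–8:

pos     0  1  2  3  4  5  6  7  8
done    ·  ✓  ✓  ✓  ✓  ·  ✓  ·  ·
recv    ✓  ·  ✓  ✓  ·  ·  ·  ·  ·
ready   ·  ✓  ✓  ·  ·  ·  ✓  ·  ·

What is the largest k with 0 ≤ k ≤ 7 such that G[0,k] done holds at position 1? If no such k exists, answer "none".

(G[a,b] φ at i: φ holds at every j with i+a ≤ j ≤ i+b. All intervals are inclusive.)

done must hold from j=1 onward; find where it first fails.
  j=1: holds
  j=2: holds
  j=3: holds
  j=4: holds
  j=5: fails
Holds on [1,4], so largest k = 3.

3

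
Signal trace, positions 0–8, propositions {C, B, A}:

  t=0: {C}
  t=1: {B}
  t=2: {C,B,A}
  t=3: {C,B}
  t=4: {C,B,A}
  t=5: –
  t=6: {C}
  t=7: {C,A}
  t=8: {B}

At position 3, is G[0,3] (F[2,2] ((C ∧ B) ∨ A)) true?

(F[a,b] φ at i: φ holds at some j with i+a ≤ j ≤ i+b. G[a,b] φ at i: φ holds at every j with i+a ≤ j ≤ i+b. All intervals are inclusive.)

Check F[2,2] ((C ∧ B) ∨ A) at every j in [3,6]:
  j=3: fails (none in [5,5])
  j=4: fails (none in [6,6])
  j=5: holds (witness at 7)
  j=6: fails (none in [8,8])
Fails at j=3 → formula fails.

False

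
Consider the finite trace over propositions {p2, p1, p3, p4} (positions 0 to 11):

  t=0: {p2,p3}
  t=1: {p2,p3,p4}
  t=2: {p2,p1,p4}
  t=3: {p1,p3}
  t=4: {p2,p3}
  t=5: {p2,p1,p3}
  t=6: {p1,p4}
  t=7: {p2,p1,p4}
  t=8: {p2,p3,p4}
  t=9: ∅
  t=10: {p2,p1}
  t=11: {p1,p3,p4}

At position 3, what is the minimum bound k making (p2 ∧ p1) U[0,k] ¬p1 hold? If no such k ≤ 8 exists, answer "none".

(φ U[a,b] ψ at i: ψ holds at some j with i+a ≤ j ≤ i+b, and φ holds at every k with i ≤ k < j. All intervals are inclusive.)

Need earliest j ≥ 3 with ¬p1, and (p2 ∧ p1) at every k in [3,j-1].
  j=3: rhs fails.
  j=4: rhs holds but lhs fails at k=3.
  j=5: rhs fails.
  j=6: rhs fails.
  j=7: rhs fails.
  j=8: rhs holds but lhs fails at k=3.
  j=9: rhs holds but lhs fails at k=3.
  j=10: rhs fails.
  j=11: rhs fails.
No witness within the range → none.

none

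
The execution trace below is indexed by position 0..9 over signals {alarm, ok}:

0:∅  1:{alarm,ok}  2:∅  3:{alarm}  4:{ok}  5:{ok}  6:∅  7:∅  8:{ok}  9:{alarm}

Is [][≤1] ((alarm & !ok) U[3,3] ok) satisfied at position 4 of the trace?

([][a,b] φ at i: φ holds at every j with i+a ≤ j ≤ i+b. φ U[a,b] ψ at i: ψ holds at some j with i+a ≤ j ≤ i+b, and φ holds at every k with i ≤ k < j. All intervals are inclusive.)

False

Check ((alarm & !ok) U[3,3] ok) at every j in [4,5]:
  j=4: fails
  j=5: fails
Fails at j=4 → formula fails.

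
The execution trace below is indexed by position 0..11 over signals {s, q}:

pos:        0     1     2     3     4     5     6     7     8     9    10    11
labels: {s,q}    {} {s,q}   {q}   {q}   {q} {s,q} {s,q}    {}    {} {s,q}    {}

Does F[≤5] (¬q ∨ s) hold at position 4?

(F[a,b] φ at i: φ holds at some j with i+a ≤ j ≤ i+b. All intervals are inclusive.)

Check (¬q ∨ s) at each j in [4,9]:
  j=4: false
  j=5: false
  j=6: true
  j=7: true
  j=8: true
  j=9: true
Found at j=6 → formula holds.

Holds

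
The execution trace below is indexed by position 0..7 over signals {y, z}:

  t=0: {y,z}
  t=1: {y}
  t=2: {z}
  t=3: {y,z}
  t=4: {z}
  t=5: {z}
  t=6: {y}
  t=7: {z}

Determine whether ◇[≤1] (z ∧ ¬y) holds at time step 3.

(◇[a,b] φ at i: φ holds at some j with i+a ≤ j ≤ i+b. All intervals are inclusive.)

True

Check (z ∧ ¬y) at each j in [3,4]:
  j=3: false
  j=4: true
Found at j=4 → formula holds.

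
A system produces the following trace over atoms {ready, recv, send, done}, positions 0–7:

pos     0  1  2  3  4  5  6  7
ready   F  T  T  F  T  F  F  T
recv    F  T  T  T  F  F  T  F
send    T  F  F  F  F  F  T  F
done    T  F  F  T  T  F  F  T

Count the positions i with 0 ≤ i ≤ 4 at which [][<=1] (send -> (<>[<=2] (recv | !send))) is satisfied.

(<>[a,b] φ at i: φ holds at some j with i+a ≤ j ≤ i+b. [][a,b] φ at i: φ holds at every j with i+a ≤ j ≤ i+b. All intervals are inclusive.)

Evaluate at each i in [0,4]:
  i=0: ✓ (all of [0,1])
  i=1: ✓ (all of [1,2])
  i=2: ✓ (all of [2,3])
  i=3: ✓ (all of [3,4])
  i=4: ✓ (all of [4,5])
Positions where it holds: {0, 1, 2, 3, 4} → 5.

5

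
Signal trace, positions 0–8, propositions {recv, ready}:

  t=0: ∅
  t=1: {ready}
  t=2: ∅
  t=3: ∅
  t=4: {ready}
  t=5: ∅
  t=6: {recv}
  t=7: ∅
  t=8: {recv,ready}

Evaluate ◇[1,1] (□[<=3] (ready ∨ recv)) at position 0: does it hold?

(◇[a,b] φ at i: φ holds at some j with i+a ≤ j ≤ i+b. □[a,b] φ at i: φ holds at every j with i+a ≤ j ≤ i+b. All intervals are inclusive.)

No

Check □[<=3] (ready ∨ recv) at each j in [1,1]:
  j=1: fails at 2
No position in the window satisfies it → formula fails.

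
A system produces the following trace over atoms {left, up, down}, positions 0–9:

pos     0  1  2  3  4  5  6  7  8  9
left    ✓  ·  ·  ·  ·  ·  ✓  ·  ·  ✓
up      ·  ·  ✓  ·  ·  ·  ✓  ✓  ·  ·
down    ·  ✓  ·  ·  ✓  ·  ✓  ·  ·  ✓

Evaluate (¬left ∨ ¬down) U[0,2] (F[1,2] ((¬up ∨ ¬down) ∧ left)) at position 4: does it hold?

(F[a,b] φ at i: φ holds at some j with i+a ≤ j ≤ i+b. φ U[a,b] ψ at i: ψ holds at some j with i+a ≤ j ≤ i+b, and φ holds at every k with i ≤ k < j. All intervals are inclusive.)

Need some j in [4,6] with F[1,2] ((¬up ∨ ¬down) ∧ left), and (¬left ∨ ¬down) at every k in [4,j-1].
  j=4: F[1,2] ((¬up ∨ ¬down) ∧ left) — fails (none in [5,6]).
  j=5: F[1,2] ((¬up ∨ ¬down) ∧ left) — fails (none in [6,7]).
  j=6: F[1,2] ((¬up ∨ ¬down) ∧ left) — fails (none in [7,8]).
No j in the window works → until fails.

Does not hold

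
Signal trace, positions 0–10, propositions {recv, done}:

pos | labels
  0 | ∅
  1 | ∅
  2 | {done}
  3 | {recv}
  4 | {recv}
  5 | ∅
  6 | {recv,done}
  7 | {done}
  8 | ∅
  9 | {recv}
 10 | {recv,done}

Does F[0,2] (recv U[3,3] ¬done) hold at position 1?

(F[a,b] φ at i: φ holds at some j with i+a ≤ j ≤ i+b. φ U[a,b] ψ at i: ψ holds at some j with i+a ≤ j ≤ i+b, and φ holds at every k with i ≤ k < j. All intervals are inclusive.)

Check (recv U[3,3] ¬done) at each j in [1,3]:
  j=1: fails
  j=2: fails
  j=3: fails
No position in the window satisfies it → formula fails.

Does not hold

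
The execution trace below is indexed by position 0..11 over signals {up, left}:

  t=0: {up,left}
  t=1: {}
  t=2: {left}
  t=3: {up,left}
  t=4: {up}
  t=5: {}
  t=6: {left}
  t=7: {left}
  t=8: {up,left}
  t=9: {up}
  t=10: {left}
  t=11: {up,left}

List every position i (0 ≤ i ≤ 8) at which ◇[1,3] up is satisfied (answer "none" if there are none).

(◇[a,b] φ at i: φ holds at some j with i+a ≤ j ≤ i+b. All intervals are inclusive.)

0, 1, 2, 3, 5, 6, 7, 8

Evaluate at each i in [0,8]:
  i=0: ✓ (witness j=3)
  i=1: ✓ (witness j=3)
  i=2: ✓ (witness j=3)
  i=3: ✓ (witness j=4)
  i=4: ✗ (none in [5,7])
  i=5: ✓ (witness j=8)
  i=6: ✓ (witness j=8)
  i=7: ✓ (witness j=8)
  i=8: ✓ (witness j=9)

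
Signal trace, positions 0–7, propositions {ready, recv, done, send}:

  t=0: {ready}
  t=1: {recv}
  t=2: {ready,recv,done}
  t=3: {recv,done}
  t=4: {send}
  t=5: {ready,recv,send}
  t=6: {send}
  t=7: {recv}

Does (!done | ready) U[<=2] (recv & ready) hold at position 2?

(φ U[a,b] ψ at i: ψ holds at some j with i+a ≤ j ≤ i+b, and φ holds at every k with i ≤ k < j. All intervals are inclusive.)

Need some j in [2,4] with (recv & ready), and (!done | ready) at every k in [2,j-1].
  j=2: (recv & ready) holds; no prefix to check → satisfied.

Yes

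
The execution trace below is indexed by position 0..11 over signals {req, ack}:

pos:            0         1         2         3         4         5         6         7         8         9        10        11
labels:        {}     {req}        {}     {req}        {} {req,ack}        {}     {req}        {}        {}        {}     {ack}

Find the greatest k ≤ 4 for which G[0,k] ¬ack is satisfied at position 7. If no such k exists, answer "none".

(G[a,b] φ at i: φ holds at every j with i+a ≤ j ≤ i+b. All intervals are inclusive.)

3

¬ack must hold from j=7 onward; find where it first fails.
  j=7: holds
  j=8: holds
  j=9: holds
  j=10: holds
  j=11: fails
Holds on [7,10], so largest k = 3.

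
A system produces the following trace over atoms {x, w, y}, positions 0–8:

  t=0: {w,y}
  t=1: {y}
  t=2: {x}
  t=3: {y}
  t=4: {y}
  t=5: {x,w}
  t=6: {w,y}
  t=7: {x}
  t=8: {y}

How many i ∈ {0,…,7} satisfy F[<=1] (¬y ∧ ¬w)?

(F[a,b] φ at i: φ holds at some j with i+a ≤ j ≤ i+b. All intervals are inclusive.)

4

Evaluate at each i in [0,7]:
  i=0: ✗ (none in [0,1])
  i=1: ✓ (witness j=2)
  i=2: ✓ (witness j=2)
  i=3: ✗ (none in [3,4])
  i=4: ✗ (none in [4,5])
  i=5: ✗ (none in [5,6])
  i=6: ✓ (witness j=7)
  i=7: ✓ (witness j=7)
Positions where it holds: {1, 2, 6, 7} → 4.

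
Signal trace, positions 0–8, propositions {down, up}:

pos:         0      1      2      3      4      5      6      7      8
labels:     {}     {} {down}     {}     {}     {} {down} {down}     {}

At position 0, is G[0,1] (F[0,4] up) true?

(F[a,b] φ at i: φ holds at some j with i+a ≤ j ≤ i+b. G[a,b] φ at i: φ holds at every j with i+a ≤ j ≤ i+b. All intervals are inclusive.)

False

Check F[0,4] up at every j in [0,1]:
  j=0: fails (none in [0,4])
  j=1: fails (none in [1,5])
Fails at j=0 → formula fails.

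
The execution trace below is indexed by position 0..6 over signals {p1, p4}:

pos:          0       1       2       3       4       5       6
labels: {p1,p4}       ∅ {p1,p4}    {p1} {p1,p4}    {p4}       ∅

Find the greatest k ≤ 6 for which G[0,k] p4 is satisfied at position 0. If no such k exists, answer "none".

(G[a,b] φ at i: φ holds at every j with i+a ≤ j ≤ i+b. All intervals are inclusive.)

p4 must hold from j=0 onward; find where it first fails.
  j=0: holds
  j=1: fails
Holds on [0,0], so largest k = 0.

0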